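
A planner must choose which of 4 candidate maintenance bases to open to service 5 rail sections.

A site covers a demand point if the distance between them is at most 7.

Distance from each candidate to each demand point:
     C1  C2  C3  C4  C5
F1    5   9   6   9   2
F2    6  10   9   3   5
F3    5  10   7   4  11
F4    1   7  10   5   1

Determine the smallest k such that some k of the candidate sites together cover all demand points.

2

Coverage sets (demand points within 7 of each site):
  F1: {C1, C3, C5}
  F2: {C1, C4, C5}
  F3: {C1, C3, C4}
  F4: {C1, C2, C4, C5}
No single site covers all 5 demand points.
But {F1, F4} covers everything, so the minimum is 2.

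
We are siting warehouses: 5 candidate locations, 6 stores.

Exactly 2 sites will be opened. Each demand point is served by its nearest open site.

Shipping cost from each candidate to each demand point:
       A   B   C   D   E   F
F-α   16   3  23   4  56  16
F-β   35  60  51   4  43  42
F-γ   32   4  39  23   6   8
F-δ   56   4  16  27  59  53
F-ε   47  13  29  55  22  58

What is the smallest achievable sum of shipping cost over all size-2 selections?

60

Open {F-α, F-γ}.
  A→F-α 16, B→F-α 3, C→F-α 23, D→F-α 4, E→F-γ 6, F→F-γ 8  ⇒ total 60.
Compare {F-α, F-ε}: total 84.
Compare {F-γ, F-δ}: total 89.
No size-2 selection does better; minimum is 60.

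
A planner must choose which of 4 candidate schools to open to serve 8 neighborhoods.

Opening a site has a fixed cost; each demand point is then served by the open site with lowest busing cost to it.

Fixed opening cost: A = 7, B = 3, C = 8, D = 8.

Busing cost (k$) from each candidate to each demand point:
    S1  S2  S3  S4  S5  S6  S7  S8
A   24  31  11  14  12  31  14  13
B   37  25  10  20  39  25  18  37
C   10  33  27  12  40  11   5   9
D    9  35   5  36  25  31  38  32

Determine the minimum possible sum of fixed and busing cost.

112

Open {A, B, C}: assign each demand point to its cheapest open site.
  S1→C 10, S2→B 25, S3→B 10, S4→C 12, S5→A 12, S6→C 11, S7→C 5, S8→C 9
  busing cost 94, fixed 18 → total 112.
Compare {A, B, C, D}: busing cost 88 + fixed 26 = 114.
Compare {A, C}: busing cost 101 + fixed 15 = 116.
Compare {A, C, D}: busing cost 94 + fixed 23 = 117.
All other subsets cost ≥ 114. Minimum total cost: 112.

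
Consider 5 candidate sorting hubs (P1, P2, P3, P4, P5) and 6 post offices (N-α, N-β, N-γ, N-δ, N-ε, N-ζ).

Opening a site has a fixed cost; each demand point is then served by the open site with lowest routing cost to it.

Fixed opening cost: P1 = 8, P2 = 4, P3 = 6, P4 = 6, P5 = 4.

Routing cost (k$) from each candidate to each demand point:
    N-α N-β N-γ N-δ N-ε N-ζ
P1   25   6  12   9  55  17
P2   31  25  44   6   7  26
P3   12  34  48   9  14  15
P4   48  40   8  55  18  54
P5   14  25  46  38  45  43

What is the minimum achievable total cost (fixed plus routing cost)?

76

Open {P1, P2, P3}: assign each demand point to its cheapest open site.
  N-α→P3 12, N-β→P1 6, N-γ→P1 12, N-δ→P2 6, N-ε→P2 7, N-ζ→P3 15
  routing cost 58, fixed 18 → total 76.
Compare {P1, P2, P5}: routing cost 62 + fixed 16 = 78.
Compare {P1, P2, P3, P4}: routing cost 54 + fixed 24 = 78.
Compare {P1, P2, P3, P5}: routing cost 58 + fixed 22 = 80.
All other subsets cost ≥ 78. Minimum total cost: 76.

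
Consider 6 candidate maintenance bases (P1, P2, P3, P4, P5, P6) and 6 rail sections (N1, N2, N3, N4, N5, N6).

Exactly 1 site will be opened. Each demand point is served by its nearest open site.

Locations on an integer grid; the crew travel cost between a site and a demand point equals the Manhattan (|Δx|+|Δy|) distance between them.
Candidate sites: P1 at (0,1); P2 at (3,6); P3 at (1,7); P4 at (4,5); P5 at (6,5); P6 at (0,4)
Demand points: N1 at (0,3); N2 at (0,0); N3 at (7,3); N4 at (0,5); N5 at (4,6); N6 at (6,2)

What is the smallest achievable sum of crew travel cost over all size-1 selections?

Open {P6}.
  N1→P6 1, N2→P6 4, N3→P6 8, N4→P6 1, N5→P6 6, N6→P6 8  ⇒ total 28.
Compare {P4}: total 30.
Compare {P1}: total 32.
No size-1 selection does better; minimum is 28.

28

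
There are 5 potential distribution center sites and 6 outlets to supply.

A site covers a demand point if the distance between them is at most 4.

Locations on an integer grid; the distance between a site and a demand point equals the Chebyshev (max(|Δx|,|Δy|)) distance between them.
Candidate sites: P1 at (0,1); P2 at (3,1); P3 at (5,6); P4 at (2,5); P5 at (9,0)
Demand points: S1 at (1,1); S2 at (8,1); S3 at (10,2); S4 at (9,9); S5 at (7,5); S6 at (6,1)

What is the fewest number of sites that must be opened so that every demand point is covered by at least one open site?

3

Coverage sets (demand points within 4 of each site):
  P1: {S1}
  P2: {S1, S5, S6}
  P3: {S4, S5}
  P4: {S1, S6}
  P5: {S2, S3, S6}
No 2 sites suffice: every size-2 union leaves at least one demand point uncovered.
But {P1, P3, P5} covers everything, so the minimum is 3.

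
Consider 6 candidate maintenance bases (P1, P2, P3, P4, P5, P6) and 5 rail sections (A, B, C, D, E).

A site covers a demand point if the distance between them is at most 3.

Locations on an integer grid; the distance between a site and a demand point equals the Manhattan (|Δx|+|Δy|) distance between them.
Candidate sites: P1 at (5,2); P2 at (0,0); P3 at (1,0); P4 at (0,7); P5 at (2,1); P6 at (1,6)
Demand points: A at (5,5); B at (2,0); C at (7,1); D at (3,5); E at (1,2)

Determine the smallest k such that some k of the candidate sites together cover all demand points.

3

Coverage sets (demand points within 3 of each site):
  P1: {A, C}
  P2: {B, E}
  P3: {B, E}
  P4: {}
  P5: {B, E}
  P6: {D}
No 2 sites suffice: every size-2 union leaves at least one demand point uncovered.
But {P1, P2, P6} covers everything, so the minimum is 3.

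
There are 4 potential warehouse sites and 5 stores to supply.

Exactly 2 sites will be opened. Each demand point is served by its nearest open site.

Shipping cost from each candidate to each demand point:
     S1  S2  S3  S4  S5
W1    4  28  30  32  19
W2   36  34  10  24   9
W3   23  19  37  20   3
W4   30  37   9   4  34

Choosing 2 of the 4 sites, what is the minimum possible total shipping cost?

58

Open {W3, W4}.
  S1→W3 23, S2→W3 19, S3→W4 9, S4→W4 4, S5→W3 3  ⇒ total 58.
Compare {W1, W4}: total 64.
Compare {W1, W2}: total 75.
No size-2 selection does better; minimum is 58.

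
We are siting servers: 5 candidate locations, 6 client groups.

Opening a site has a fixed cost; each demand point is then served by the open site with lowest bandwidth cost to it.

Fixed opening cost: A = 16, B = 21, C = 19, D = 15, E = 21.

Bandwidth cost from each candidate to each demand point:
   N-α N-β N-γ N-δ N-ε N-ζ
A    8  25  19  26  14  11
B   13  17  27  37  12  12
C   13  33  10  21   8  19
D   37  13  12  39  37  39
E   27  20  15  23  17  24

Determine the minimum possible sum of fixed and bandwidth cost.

Open {A, D}: assign each demand point to its cheapest open site.
  N-α→A 8, N-β→D 13, N-γ→D 12, N-δ→A 26, N-ε→A 14, N-ζ→A 11
  bandwidth cost 84, fixed 31 → total 115.
Compare {A, C}: bandwidth cost 83 + fixed 35 = 118.
Compare {C, D}: bandwidth cost 84 + fixed 34 = 118.
Compare {A}: bandwidth cost 103 + fixed 16 = 119.
All other subsets cost ≥ 118. Minimum total cost: 115.

115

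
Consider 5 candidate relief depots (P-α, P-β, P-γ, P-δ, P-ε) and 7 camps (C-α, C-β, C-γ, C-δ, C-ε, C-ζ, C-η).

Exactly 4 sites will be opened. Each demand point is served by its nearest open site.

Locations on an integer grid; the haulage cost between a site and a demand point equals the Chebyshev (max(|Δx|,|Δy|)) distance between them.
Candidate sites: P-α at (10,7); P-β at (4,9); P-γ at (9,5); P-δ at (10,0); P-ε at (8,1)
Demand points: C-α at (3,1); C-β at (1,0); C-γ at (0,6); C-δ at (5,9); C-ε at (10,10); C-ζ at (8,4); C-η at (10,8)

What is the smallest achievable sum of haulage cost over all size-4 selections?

22

Open {P-α, P-β, P-γ, P-ε}.
  C-α→P-ε 5, C-β→P-ε 7, C-γ→P-β 4, C-δ→P-β 1, C-ε→P-α 3, C-ζ→P-γ 1, C-η→P-α 1  ⇒ total 22.
Compare {P-α, P-β, P-γ, P-δ}: total 24.
Compare {P-α, P-β, P-δ, P-ε}: total 24.
No size-4 selection does better; minimum is 22.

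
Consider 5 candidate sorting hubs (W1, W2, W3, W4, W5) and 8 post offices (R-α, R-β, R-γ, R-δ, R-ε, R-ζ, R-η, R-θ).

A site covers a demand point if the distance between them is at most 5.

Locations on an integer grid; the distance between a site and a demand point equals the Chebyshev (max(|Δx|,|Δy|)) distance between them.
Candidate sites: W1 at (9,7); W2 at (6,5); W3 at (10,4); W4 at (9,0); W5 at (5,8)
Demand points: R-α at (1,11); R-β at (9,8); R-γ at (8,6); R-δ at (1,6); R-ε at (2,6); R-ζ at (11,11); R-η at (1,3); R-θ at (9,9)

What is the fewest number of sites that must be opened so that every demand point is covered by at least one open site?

Coverage sets (demand points within 5 of each site):
  W1: {R-β, R-γ, R-ζ, R-θ}
  W2: {R-β, R-γ, R-δ, R-ε, R-η, R-θ}
  W3: {R-β, R-γ, R-θ}
  W4: {}
  W5: {R-α, R-β, R-γ, R-δ, R-ε, R-η, R-θ}
No single site covers all 8 demand points.
But {W1, W5} covers everything, so the minimum is 2.

2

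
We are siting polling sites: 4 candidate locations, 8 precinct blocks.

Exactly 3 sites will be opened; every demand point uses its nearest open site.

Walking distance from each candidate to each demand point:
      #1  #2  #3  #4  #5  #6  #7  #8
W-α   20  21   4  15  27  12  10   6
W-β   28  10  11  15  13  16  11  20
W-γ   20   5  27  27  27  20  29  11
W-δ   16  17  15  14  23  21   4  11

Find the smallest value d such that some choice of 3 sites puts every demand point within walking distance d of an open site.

Open {W-α, W-β, W-δ}.
  Farthest demand point is #1 at walking distance 16 (to W-δ); all others are ≤ 16.
With {W-β, W-γ, W-δ} the worst case is 16.
With {W-α, W-β, W-γ} the worst case is 20.
No size-3 selection achieves below 16.

16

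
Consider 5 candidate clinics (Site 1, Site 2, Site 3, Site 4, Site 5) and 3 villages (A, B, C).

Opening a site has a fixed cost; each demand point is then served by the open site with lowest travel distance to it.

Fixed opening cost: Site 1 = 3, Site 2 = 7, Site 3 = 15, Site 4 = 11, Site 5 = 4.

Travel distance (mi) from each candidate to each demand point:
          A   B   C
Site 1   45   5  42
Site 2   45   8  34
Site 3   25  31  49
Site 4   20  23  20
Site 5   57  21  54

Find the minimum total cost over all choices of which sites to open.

59

Open {Site 1, Site 4}: assign each demand point to its cheapest open site.
  A→Site 4 20, B→Site 1 5, C→Site 4 20
  travel distance 45, fixed 14 → total 59.
Compare {Site 1, Site 4, Site 5}: travel distance 45 + fixed 18 = 63.
Compare {Site 2, Site 4}: travel distance 48 + fixed 18 = 66.
Compare {Site 1, Site 2, Site 4}: travel distance 45 + fixed 21 = 66.
All other subsets cost ≥ 63. Minimum total cost: 59.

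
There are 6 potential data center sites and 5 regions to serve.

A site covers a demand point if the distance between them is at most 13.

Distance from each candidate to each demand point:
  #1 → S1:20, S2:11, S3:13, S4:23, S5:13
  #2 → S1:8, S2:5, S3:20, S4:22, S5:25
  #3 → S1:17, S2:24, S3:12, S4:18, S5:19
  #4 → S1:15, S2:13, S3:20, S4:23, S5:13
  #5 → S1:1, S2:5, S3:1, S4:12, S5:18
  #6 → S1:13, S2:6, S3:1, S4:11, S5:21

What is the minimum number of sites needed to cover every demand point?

2

Coverage sets (demand points within 13 of each site):
  #1: {S2, S3, S5}
  #2: {S1, S2}
  #3: {S3}
  #4: {S2, S5}
  #5: {S1, S2, S3, S4}
  #6: {S1, S2, S3, S4}
No single site covers all 5 demand points.
But {#1, #5} covers everything, so the minimum is 2.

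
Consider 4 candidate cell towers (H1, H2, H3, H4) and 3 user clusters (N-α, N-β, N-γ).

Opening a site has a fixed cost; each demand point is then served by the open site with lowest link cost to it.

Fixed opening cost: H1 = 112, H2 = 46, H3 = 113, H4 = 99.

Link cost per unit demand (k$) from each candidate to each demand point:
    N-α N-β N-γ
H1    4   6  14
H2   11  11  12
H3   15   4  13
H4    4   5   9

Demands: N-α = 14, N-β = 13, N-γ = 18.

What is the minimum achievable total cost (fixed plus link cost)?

382

Open {H4}: assign each demand point to its cheapest open site.
  N-α→H4 14×4=56, N-β→H4 13×5=65, N-γ→H4 18×9=162
  link cost 283, fixed 99 → total 382.
Compare {H2, H4}: link cost 283 + fixed 145 = 428.
Compare {H3, H4}: link cost 270 + fixed 212 = 482.
Compare {H1, H4}: link cost 283 + fixed 211 = 494.
All other subsets cost ≥ 428. Minimum total cost: 382.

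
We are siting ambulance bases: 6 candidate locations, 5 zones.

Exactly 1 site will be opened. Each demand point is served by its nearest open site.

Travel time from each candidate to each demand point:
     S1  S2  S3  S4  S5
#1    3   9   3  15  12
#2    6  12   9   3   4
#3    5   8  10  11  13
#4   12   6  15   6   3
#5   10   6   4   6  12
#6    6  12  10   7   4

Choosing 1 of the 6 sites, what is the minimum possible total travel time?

34

Open {#2}.
  S1→#2 6, S2→#2 12, S3→#2 9, S4→#2 3, S5→#2 4  ⇒ total 34.
Compare {#5}: total 38.
Compare {#6}: total 39.
No size-1 selection does better; minimum is 34.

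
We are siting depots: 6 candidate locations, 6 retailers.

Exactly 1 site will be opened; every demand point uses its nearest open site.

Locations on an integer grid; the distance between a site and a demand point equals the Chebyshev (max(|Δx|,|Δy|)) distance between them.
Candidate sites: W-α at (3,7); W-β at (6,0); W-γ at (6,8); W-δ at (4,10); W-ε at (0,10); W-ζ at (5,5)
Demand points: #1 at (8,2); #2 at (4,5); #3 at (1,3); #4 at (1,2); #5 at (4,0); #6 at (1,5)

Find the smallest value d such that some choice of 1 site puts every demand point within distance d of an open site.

5

Open {W-β}.
  Farthest demand point is #2 at distance 5 (to W-β); all others are ≤ 5.
With {W-ζ} the worst case is 5.
With {W-α} the worst case is 7.
No size-1 selection achieves below 5.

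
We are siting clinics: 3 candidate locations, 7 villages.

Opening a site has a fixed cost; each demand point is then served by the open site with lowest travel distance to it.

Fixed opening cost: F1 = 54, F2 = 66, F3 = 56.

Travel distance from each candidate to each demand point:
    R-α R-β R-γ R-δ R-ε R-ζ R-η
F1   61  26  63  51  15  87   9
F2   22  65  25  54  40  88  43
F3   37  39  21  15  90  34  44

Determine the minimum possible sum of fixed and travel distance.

Open {F1, F3}: assign each demand point to its cheapest open site.
  R-α→F3 37, R-β→F1 26, R-γ→F3 21, R-δ→F3 15, R-ε→F1 15, R-ζ→F3 34, R-η→F1 9
  travel distance 157, fixed 110 → total 267.
Compare {F1, F2, F3}: travel distance 142 + fixed 176 = 318.
Compare {F3}: travel distance 280 + fixed 56 = 336.
Compare {F2, F3}: travel distance 214 + fixed 122 = 336.
All other subsets cost ≥ 318. Minimum total cost: 267.

267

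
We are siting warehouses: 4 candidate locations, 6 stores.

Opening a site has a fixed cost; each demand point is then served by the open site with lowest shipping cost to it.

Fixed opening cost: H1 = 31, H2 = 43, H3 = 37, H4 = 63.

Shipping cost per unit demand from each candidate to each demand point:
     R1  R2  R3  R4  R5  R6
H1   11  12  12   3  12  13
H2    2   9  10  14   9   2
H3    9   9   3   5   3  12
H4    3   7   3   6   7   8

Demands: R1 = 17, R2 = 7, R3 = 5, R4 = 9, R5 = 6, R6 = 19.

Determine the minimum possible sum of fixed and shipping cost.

Open {H2, H3}: assign each demand point to its cheapest open site.
  R1→H2 17×2=34, R2→H2 7×9=63, R3→H3 5×3=15, R4→H3 9×5=45, R5→H3 6×3=18, R6→H2 19×2=38
  shipping cost 213, fixed 80 → total 293.
Compare {H1, H2, H3}: shipping cost 195 + fixed 111 = 306.
Compare {H2, H4}: shipping cost 232 + fixed 106 = 338.
Compare {H1, H2}: shipping cost 266 + fixed 74 = 340.
All other subsets cost ≥ 306. Minimum total cost: 293.

293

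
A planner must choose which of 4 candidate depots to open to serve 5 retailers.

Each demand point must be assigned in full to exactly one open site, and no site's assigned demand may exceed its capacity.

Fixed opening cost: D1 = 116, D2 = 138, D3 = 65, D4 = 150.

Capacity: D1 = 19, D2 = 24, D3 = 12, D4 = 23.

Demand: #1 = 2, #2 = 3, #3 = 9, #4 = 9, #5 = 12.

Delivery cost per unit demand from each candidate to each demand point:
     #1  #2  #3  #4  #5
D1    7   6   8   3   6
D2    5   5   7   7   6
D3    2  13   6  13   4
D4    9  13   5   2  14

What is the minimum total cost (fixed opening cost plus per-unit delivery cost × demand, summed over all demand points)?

Open {D3, D4}; cheapest assignment that respects the capacities:
  D3 (cap 12, load 12): #5 — cost 12×4 = 48
  D4 (cap 23, load 23): #1, #2, #3, #4 — cost 2×9 + 3×13 + 9×5 + 9×2 = 120
  Shipping 168, fixed 215 → total 383.
  Any other capacity-feasible assignment to {D3, D4} ships for at least 168.
Compare {D2, D3}: its best feasible assignment gives total 402.
Compare {D1, D4}: its best feasible assignment gives total 433.
Every other set of open sites that can feasibly serve all demand totals ≥ 402 even under its best assignment. Minimum: 383.

383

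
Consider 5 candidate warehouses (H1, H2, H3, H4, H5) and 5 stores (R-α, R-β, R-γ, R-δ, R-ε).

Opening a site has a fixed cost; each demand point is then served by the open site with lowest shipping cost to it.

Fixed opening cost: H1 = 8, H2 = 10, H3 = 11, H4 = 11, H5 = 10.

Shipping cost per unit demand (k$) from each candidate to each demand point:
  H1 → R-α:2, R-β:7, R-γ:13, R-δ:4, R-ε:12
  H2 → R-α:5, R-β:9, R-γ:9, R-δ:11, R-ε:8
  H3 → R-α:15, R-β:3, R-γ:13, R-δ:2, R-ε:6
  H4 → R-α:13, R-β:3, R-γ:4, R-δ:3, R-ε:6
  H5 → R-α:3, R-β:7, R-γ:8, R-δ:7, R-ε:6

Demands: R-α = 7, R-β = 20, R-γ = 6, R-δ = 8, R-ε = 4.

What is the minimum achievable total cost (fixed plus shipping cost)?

Open {H1, H4}: assign each demand point to its cheapest open site.
  R-α→H1 7×2=14, R-β→H4 20×3=60, R-γ→H4 6×4=24, R-δ→H4 8×3=24, R-ε→H4 4×6=24
  shipping cost 146, fixed 19 → total 165.
Compare {H1, H3, H4}: shipping cost 138 + fixed 30 = 168.
Compare {H4, H5}: shipping cost 153 + fixed 21 = 174.
Compare {H1, H2, H4}: shipping cost 146 + fixed 29 = 175.
All other subsets cost ≥ 168. Minimum total cost: 165.

165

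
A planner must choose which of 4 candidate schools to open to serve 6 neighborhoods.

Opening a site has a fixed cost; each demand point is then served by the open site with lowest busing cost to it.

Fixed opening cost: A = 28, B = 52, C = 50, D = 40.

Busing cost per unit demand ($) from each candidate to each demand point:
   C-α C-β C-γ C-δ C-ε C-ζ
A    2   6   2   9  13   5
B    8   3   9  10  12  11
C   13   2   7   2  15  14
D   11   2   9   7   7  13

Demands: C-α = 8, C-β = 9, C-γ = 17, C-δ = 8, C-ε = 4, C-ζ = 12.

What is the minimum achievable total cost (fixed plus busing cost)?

Open {A, C}: assign each demand point to its cheapest open site.
  C-α→A 8×2=16, C-β→C 9×2=18, C-γ→A 17×2=34, C-δ→C 8×2=16, C-ε→A 4×13=52, C-ζ→A 12×5=60
  busing cost 196, fixed 78 → total 274.
Compare {A, D}: busing cost 212 + fixed 68 = 280.
Compare {A, C, D}: busing cost 172 + fixed 118 = 290.
Compare {A}: busing cost 288 + fixed 28 = 316.
All other subsets cost ≥ 280. Minimum total cost: 274.

274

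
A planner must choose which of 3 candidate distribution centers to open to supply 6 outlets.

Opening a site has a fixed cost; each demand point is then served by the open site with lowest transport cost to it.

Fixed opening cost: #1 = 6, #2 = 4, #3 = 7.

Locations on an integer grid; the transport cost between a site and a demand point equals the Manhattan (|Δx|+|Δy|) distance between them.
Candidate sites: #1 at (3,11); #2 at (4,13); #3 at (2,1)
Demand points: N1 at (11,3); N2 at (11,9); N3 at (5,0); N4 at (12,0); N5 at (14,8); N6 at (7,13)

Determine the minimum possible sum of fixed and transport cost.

66

Open {#2, #3}: assign each demand point to its cheapest open site.
  N1→#3 11, N2→#2 11, N3→#3 4, N4→#3 11, N5→#2 15, N6→#2 3
  transport cost 55, fixed 11 → total 66.
Compare {#1, #3}: transport cost 56 + fixed 13 = 69.
Compare {#1, #2, #3}: transport cost 53 + fixed 17 = 70.
Compare {#1}: transport cost 79 + fixed 6 = 85.
All other subsets cost ≥ 69. Minimum total cost: 66.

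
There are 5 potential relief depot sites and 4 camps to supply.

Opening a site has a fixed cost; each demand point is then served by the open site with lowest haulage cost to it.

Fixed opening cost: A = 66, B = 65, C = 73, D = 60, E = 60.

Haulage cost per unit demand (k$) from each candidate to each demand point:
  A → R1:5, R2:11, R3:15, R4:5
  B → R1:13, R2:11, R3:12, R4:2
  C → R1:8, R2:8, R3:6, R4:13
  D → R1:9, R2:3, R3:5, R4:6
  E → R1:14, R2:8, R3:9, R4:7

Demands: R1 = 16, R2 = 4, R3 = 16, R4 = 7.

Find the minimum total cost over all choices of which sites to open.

333

Open {A, D}: assign each demand point to its cheapest open site.
  R1→A 16×5=80, R2→D 4×3=12, R3→D 16×5=80, R4→A 7×5=35
  haulage cost 207, fixed 126 → total 333.
Compare {D}: haulage cost 278 + fixed 60 = 338.
Compare {B, D}: haulage cost 250 + fixed 125 = 375.
Compare {A, B, D}: haulage cost 186 + fixed 191 = 377.
All other subsets cost ≥ 338. Minimum total cost: 333.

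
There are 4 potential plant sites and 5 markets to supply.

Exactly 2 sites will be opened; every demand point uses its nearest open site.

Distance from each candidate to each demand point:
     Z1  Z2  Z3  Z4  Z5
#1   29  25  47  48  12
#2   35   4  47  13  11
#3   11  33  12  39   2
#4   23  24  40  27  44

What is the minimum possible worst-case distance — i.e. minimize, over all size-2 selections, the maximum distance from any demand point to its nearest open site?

Open {#2, #3}.
  Farthest demand point is Z4 at distance 13 (to #2); all others are ≤ 13.
With {#3, #4} the worst case is 27.
With {#1, #3} the worst case is 39.
No size-2 selection achieves below 13.

13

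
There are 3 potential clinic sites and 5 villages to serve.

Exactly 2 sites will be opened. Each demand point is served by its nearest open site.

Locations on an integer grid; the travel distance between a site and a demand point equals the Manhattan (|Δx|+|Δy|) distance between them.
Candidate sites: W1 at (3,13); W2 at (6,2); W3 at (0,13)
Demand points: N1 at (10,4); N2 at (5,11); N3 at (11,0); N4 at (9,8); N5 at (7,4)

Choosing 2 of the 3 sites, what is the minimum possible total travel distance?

Open {W1, W2}.
  N1→W2 6, N2→W1 4, N3→W2 7, N4→W2 9, N5→W2 3  ⇒ total 29.
Compare {W2, W3}: total 32.
Compare {W1, W3}: total 65.

29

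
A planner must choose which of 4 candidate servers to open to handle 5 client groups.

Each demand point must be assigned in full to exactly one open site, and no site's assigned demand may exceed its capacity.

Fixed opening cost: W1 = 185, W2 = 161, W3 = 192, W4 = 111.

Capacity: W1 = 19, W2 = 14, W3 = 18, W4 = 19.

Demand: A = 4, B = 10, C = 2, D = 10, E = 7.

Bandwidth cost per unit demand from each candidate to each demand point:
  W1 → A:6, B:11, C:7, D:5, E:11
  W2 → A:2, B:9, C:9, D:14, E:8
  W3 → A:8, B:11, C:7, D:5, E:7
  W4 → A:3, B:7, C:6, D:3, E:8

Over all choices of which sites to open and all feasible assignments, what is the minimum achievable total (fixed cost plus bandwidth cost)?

Open {W2, W4}; cheapest assignment that respects the capacities:
  W2 (cap 14, load 14): A, B — cost 4×2 + 10×9 = 98
  W4 (cap 19, load 19): C, D, E — cost 2×6 + 10×3 + 7×8 = 98
  Shipping 196, fixed 272 → total 468.
  Any other capacity-feasible assignment to {W2, W4} ships for at least 196.
Compare {W3, W4}: its best feasible assignment gives total 496.
Compare {W1, W4}: its best feasible assignment gives total 508.
Every other set of open sites that can feasibly serve all demand totals ≥ 496 even under its best assignment. Minimum: 468.

468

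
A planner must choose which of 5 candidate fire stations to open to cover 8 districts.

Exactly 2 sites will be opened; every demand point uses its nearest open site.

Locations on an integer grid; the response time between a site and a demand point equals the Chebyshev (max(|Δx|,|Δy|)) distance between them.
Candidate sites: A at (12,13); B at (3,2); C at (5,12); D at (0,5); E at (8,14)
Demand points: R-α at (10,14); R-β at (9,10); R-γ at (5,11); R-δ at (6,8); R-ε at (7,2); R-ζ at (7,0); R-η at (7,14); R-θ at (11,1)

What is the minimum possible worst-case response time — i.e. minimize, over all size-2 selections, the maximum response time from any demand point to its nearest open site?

Open {A, B}.
  Farthest demand point is R-θ at response time 8 (to B); all others are ≤ 8.
With {B, C} the worst case is 8.
With {B, E} the worst case is 8.
No size-2 selection achieves below 8.

8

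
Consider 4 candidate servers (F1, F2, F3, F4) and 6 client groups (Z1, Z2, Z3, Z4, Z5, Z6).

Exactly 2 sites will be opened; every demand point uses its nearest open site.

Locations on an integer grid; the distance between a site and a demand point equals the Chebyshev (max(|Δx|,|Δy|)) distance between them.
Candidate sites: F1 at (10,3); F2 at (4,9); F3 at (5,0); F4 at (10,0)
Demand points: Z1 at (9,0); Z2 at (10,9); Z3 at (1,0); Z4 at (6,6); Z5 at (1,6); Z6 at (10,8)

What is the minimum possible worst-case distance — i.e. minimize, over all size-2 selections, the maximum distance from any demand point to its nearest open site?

Open {F1, F3}.
  Farthest demand point is Z2 at distance 6 (to F1); all others are ≤ 6.
With {F2, F3} the worst case is 6.
With {F1, F2} the worst case is 9.
No size-2 selection achieves below 6.

6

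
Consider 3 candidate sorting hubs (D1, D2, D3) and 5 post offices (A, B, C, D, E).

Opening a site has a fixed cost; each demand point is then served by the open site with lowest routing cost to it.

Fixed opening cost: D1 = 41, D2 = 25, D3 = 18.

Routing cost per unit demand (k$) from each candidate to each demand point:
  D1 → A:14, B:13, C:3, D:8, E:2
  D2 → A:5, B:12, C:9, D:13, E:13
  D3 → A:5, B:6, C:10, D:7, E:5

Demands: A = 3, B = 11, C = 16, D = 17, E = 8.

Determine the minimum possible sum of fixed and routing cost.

Open {D1, D3}: assign each demand point to its cheapest open site.
  A→D3 3×5=15, B→D3 11×6=66, C→D1 16×3=48, D→D3 17×7=119, E→D1 8×2=16
  routing cost 264, fixed 59 → total 323.
Compare {D1, D2, D3}: routing cost 264 + fixed 84 = 348.
Compare {D1, D2}: routing cost 347 + fixed 66 = 413.
Compare {D3}: routing cost 400 + fixed 18 = 418.
All other subsets cost ≥ 348. Minimum total cost: 323.

323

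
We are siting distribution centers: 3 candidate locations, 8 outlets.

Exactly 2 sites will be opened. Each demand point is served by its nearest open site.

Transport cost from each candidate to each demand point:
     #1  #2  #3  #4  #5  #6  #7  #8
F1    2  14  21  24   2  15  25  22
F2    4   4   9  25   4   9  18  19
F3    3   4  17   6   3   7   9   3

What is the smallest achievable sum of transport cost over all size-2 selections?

Open {F2, F3}.
  #1→F3 3, #2→F2 4, #3→F2 9, #4→F3 6, #5→F3 3, #6→F3 7, #7→F3 9, #8→F3 3  ⇒ total 44.
Compare {F1, F3}: total 50.
Compare {F1, F2}: total 87.

44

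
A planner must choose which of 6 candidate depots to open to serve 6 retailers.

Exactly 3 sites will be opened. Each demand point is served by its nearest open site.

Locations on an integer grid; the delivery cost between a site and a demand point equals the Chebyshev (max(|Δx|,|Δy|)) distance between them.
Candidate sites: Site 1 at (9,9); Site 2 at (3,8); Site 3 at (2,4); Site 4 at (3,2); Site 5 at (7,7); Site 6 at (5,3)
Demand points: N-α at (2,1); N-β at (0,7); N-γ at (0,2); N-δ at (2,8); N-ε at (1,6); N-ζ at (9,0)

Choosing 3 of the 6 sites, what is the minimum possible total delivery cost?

Open {Site 2, Site 4, Site 6}.
  N-α→Site 4 1, N-β→Site 2 3, N-γ→Site 4 3, N-δ→Site 2 1, N-ε→Site 2 2, N-ζ→Site 6 4  ⇒ total 14.
Compare {Site 2, Site 3, Site 4}: total 15.
Compare {Site 2, Site 3, Site 6}: total 15.
No size-3 selection does better; minimum is 14.

14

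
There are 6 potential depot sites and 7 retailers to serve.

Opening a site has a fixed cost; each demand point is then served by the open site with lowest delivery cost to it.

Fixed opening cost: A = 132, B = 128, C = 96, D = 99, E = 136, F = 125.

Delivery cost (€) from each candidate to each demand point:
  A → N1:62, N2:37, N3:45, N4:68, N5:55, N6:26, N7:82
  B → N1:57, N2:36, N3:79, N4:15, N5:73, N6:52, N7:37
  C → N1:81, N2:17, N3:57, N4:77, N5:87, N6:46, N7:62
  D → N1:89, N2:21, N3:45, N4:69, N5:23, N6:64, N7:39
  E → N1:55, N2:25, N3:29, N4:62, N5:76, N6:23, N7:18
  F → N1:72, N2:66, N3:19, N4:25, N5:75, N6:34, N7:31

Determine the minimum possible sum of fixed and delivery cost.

424

Open {E}: assign each demand point to its cheapest open site.
  N1→E 55, N2→E 25, N3→E 29, N4→E 62, N5→E 76, N6→E 23, N7→E 18
  delivery cost 288, fixed 136 → total 424.
Compare {F}: delivery cost 322 + fixed 125 = 447.
Compare {D}: delivery cost 350 + fixed 99 = 449.
Compare {D, F}: delivery cost 225 + fixed 224 = 449.
All other subsets cost ≥ 447. Minimum total cost: 424.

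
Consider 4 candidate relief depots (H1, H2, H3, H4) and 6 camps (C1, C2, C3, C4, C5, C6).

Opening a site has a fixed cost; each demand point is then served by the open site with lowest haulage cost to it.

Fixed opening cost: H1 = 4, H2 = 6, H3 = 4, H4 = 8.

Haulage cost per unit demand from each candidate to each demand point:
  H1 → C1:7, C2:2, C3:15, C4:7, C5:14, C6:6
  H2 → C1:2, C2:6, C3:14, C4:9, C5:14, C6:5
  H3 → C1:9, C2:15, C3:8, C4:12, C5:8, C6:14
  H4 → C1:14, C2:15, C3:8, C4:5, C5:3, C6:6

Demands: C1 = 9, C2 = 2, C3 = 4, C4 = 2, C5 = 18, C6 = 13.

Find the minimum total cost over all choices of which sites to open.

Open {H1, H2, H4}: assign each demand point to its cheapest open site.
  C1→H2 9×2=18, C2→H1 2×2=4, C3→H4 4×8=32, C4→H4 2×5=10, C5→H4 18×3=54, C6→H2 13×5=65
  haulage cost 183, fixed 18 → total 201.
Compare {H2, H4}: haulage cost 191 + fixed 14 = 205.
Compare {H1, H2, H3, H4}: haulage cost 183 + fixed 22 = 205.
Compare {H2, H3, H4}: haulage cost 191 + fixed 18 = 209.
All other subsets cost ≥ 205. Minimum total cost: 201.

201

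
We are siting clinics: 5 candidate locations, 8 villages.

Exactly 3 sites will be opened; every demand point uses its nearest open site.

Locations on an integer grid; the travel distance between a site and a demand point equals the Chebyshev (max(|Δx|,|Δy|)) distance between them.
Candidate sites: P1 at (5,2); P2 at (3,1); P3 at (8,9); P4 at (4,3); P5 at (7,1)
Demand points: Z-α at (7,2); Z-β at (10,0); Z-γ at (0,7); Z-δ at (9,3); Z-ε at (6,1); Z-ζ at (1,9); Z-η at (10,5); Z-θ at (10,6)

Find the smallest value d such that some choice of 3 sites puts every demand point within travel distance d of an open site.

6

Open {P1, P2, P4}.
  Farthest demand point is Z-ζ at travel distance 6 (to P4); all others are ≤ 6.
With {P1, P3, P4} the worst case is 6.
With {P1, P4, P5} the worst case is 6.
No size-3 selection achieves below 6.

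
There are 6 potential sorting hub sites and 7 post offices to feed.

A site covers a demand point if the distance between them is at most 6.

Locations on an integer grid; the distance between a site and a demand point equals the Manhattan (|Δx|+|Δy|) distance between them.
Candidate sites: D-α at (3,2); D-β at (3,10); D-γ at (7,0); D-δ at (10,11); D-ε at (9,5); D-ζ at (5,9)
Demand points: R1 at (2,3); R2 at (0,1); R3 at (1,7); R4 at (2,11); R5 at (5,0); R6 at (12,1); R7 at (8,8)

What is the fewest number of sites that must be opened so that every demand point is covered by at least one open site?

3

Coverage sets (demand points within 6 of each site):
  D-α: {R1, R2, R5}
  D-β: {R3, R4}
  D-γ: {R5, R6}
  D-δ: {R7}
  D-ε: {R7}
  D-ζ: {R3, R4, R7}
No 2 sites suffice: every size-2 union leaves at least one demand point uncovered.
But {D-α, D-γ, D-ζ} covers everything, so the minimum is 3.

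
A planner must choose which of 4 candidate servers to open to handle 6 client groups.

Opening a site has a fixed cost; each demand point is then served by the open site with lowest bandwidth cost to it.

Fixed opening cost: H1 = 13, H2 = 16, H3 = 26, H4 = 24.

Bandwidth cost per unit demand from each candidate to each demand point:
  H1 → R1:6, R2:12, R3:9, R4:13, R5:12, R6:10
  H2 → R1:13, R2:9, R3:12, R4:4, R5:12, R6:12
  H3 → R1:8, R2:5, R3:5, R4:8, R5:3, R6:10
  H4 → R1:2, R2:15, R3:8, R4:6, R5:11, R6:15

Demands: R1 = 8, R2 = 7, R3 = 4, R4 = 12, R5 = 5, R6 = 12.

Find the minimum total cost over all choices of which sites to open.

320

Open {H2, H3, H4}: assign each demand point to its cheapest open site.
  R1→H4 8×2=16, R2→H3 7×5=35, R3→H3 4×5=20, R4→H2 12×4=48, R5→H3 5×3=15, R6→H3 12×10=120
  bandwidth cost 254, fixed 66 → total 320.
Compare {H3, H4}: bandwidth cost 278 + fixed 50 = 328.
Compare {H1, H2, H3, H4}: bandwidth cost 254 + fixed 79 = 333.
Compare {H1, H2, H3}: bandwidth cost 286 + fixed 55 = 341.
All other subsets cost ≥ 328. Minimum total cost: 320.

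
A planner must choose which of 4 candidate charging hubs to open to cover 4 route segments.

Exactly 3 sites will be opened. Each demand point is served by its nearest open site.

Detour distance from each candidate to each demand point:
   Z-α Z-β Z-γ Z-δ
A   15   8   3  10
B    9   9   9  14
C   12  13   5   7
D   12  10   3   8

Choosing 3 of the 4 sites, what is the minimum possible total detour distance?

Open {A, B, C}.
  Z-α→B 9, Z-β→A 8, Z-γ→A 3, Z-δ→C 7  ⇒ total 27.
Compare {A, B, D}: total 28.
Compare {B, C, D}: total 28.
No size-3 selection does better; minimum is 27.

27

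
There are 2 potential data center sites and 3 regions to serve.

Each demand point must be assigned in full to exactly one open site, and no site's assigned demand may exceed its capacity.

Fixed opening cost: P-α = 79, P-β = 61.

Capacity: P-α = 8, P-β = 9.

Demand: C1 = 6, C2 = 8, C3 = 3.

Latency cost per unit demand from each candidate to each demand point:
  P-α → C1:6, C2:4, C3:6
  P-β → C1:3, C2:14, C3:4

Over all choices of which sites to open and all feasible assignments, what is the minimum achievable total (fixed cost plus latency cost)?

202

Open {P-α, P-β}; cheapest assignment that respects the capacities:
  P-α (cap 8, load 8): C2 — cost 8×4 = 32
  P-β (cap 9, load 9): C1, C3 — cost 6×3 + 3×4 = 30
  Shipping 62, fixed 140 → total 202.
  Any other capacity-feasible assignment to {P-α, P-β} ships for at least 62.
Total demand is 17 and no other set of sites has combined capacity ≥ 17, so {P-α, P-β} is the only feasible choice of open sites. Minimum: 202.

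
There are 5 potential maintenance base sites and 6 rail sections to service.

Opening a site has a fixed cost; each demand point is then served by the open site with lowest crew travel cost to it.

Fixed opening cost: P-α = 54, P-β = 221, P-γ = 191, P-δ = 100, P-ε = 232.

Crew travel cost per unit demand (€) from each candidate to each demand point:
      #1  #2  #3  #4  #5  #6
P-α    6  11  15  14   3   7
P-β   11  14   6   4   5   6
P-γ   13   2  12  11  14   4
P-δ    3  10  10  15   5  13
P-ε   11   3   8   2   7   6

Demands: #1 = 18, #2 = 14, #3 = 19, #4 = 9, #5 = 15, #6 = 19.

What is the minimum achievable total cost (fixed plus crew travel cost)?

Open {P-α, P-ε}: assign each demand point to its cheapest open site.
  #1→P-α 18×6=108, #2→P-ε 14×3=42, #3→P-ε 19×8=152, #4→P-ε 9×2=18, #5→P-α 15×3=45, #6→P-ε 19×6=114
  crew travel cost 479, fixed 286 → total 765.
Compare {P-δ, P-ε}: crew travel cost 455 + fixed 332 = 787.
Compare {P-α, P-δ, P-ε}: crew travel cost 425 + fixed 386 = 811.
Compare {P-γ, P-δ}: crew travel cost 522 + fixed 291 = 813.
All other subsets cost ≥ 787. Minimum total cost: 765.

765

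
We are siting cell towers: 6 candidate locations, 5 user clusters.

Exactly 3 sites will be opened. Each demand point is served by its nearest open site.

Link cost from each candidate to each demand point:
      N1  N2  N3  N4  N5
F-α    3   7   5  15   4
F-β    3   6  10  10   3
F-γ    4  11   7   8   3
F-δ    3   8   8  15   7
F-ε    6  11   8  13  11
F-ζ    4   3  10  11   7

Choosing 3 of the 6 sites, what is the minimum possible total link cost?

22

Open {F-α, F-γ, F-ζ}.
  N1→F-α 3, N2→F-ζ 3, N3→F-α 5, N4→F-γ 8, N5→F-γ 3  ⇒ total 22.
Compare {F-α, F-β, F-ζ}: total 24.
Compare {F-β, F-γ, F-ζ}: total 24.
No size-3 selection does better; minimum is 22.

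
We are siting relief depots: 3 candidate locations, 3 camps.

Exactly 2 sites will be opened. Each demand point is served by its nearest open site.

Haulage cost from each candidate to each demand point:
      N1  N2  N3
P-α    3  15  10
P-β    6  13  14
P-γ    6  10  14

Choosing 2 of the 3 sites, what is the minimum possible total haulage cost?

Open {P-α, P-γ}.
  N1→P-α 3, N2→P-γ 10, N3→P-α 10  ⇒ total 23.
Compare {P-α, P-β}: total 26.
Compare {P-β, P-γ}: total 30.

23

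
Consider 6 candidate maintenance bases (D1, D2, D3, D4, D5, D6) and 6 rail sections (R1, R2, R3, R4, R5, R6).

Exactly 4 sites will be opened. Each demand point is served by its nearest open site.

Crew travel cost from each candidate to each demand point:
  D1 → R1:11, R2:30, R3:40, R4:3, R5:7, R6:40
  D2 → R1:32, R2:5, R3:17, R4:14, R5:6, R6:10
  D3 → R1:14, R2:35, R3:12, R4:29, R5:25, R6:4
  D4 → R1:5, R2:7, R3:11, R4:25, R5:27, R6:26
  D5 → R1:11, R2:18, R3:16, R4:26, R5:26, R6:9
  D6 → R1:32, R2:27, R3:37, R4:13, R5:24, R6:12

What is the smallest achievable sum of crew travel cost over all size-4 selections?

Open {D1, D2, D3, D4}.
  R1→D4 5, R2→D2 5, R3→D4 11, R4→D1 3, R5→D2 6, R6→D3 4  ⇒ total 34.
Compare {D1, D3, D4, D5}: total 37.
Compare {D1, D3, D4, D6}: total 37.
No size-4 selection does better; minimum is 34.

34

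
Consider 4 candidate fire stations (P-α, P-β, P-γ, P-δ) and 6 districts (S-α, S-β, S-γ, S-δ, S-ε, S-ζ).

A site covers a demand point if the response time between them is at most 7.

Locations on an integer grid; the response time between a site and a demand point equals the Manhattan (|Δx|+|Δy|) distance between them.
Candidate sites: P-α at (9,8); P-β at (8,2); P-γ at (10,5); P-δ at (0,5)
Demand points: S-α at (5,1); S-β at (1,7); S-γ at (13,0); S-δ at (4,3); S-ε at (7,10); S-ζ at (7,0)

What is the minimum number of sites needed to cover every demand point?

Coverage sets (demand points within 7 of each site):
  P-α: {S-ε}
  P-β: {S-α, S-γ, S-δ, S-ζ}
  P-γ: {}
  P-δ: {S-β, S-δ}
No 2 sites suffice: every size-2 union leaves at least one demand point uncovered.
But {P-α, P-β, P-δ} covers everything, so the minimum is 3.

3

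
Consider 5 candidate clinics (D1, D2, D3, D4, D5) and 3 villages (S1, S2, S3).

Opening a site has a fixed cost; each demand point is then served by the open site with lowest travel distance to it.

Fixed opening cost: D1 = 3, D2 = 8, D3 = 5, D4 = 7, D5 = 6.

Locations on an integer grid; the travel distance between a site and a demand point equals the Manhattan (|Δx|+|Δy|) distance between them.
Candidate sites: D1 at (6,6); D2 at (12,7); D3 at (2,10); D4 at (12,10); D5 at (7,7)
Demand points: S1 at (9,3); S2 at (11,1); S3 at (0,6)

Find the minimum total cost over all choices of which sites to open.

Open {D1}: assign each demand point to its cheapest open site.
  S1→D1 6, S2→D1 10, S3→D1 6
  travel distance 22, fixed 3 → total 25.
Compare {D5}: travel distance 24 + fixed 6 = 30.
Compare {D1, D2}: travel distance 19 + fixed 11 = 30.
Compare {D1, D3}: travel distance 22 + fixed 8 = 30.
All other subsets cost ≥ 30. Minimum total cost: 25.

25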